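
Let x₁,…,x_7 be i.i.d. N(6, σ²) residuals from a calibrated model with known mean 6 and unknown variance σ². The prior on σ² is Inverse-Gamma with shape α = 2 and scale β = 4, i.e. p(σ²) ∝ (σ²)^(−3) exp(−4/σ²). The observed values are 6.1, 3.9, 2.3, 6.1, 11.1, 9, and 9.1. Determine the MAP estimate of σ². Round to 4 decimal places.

σ̂²_MAP = 5.4415

Sum of squared deviations about the known mean: SS = (6.1−6)² + (3.9−6)² + (2.3−6)² + (6.1−6)² + (11.1−6)² + (9−6)² + (9.1−6)² = 62.74.
The Normal likelihood contributes (σ²)^(−n/2) exp(−SS/(2σ²)), so the posterior is Inverse-Gamma(α + n/2, β + SS/2) = Inverse-Gamma(5.5, 35.37).
The mode of Inverse-Gamma(a, b) is b/(a+1) = 35.37/6.5 ≈ 5.4415.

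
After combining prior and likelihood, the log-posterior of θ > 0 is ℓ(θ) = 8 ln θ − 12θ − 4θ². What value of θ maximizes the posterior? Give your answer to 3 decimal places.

θ̂_MAP = 0.500

ℓ'(θ) = 8/θ − 12 − 8θ. Setting this to zero and multiplying by θ: 8θ² + 12θ − 8 = 0.
θ = (−12 + √(12² + 4·8·8)) / (2·8) = (−12 + √400) / 16 = (−12 + 20)/16 = 1/2.
ℓ''(θ) = −8/θ² − 8 < 0, confirming a maximum.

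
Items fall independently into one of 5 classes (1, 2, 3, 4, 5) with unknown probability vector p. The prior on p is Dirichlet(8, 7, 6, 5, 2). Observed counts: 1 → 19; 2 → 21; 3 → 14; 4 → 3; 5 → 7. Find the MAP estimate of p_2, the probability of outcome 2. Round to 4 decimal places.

MAP estimate: 0.3103

The posterior is Dirichlet(αᵢ + nᵢ) = Dirichlet(27, 28, 20, 8, 9).
For a Dirichlet(a₁,…,a_K) with all aᵢ > 1, the mode has j-th component (aⱼ − 1)/(Σaᵢ − K).
Here Σaᵢ = 92 and K = 5, so p_2 = (28 − 1)/(92 − 5) = 27/87 ≈ 0.3103.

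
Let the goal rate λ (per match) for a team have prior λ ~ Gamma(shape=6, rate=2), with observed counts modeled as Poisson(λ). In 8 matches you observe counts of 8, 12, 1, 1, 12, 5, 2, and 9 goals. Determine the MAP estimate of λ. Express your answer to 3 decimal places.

Σxᵢ = 8+12+1+1+12+5+2+9 = 50, with n = 8.
Posterior ∝ λ^5e^(−2λ) · λ^50e^(−8λ) = λ^55e^(−10λ), i.e. Gamma(shape=56, rate=10).
The mode of a Gamma(a, b) with a ≥ 1 (shape–rate) is (a−1)/b = 55/10 ≈ 5.500.

λ̂_MAP = 5.500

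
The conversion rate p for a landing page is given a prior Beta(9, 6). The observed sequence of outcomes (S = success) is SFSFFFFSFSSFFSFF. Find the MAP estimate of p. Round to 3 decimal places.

p̂_MAP = 0.483

Prior: Beta(9, 6).
Data: 6 successes in 16 trials (from the sequence). The binomial likelihood contributes p^6(1−p)^10, so the posterior is Beta(9+6, 6+10) = Beta(15, 16).
For Beta(a, b) with a, b > 1 the mode is (a−1)/(a+b−2) = 14/29 ≈ 0.483.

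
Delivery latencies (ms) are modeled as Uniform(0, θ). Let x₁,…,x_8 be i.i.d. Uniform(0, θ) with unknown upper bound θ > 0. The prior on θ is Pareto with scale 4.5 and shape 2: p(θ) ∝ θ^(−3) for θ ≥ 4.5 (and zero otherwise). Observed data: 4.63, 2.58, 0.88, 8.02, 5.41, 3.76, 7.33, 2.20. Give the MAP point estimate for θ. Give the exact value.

θ̂_MAP = 8.02

The Uniform(0, θ) likelihood is θ^(−n) for θ ≥ max(xᵢ), zero otherwise. Here max(xᵢ) = 8.02.
Posterior ∝ θ^(−3) · θ^(−8) = θ^(−11) on θ ≥ max(4.5, 8.02) = 8.02.
This density is strictly decreasing in θ, so the posterior mode lies at the lower boundary of the support.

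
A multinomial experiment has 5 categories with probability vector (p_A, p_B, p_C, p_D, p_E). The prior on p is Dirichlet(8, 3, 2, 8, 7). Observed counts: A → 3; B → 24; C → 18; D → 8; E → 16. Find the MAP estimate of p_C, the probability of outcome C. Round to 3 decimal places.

The posterior is Dirichlet(αᵢ + nᵢ) = Dirichlet(11, 27, 20, 16, 23).
For a Dirichlet(a₁,…,a_K) with all aᵢ > 1, the mode has j-th component (aⱼ − 1)/(Σaᵢ − K).
Here Σaᵢ = 97 and K = 5, so p_C = (20 − 1)/(97 − 5) = 19/92 ≈ 0.207.

MAP estimate of p_C = 0.207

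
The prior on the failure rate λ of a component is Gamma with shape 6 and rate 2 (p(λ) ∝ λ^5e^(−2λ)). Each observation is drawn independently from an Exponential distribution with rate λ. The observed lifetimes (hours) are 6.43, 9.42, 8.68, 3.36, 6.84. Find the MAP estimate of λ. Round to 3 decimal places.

λ̂_MAP = 0.272

The Exponential(rate=λ) likelihood is ∝ λ^n e^(−λΣtᵢ). Here n = 5 and Σtᵢ = 6.43 + 9.42 + 8.68 + 3.36 + 6.84 = 34.73.
Posterior ∝ λ^5e^(−2λ) · λ^5e^(−34.73λ) = λ^10e^(−36.73λ), i.e. Gamma(11, 36.73).
Mode = (a−1)/b = 10/36.73 ≈ 0.272.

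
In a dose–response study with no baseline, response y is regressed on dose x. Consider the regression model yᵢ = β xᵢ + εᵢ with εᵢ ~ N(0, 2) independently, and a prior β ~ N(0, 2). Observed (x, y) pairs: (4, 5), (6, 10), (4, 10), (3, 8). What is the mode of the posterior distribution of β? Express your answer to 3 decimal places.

log p(β | y) = −Σ(yᵢ − βxᵢ)²/(2·2) − β²/(2·2) + const.
Setting the derivative to zero: Σxᵢ(yᵢ − βxᵢ)/2 − β/2 = 0, so β = Σxᵢyᵢ / (Σxᵢ² + σ²/τ²).
Σxᵢyᵢ = 4·5 + 6·10 + 4·10 + 3·8 = 144; Σxᵢ² = 77; σ²/τ² = 1.
β̂_MAP = 144 / (77 + 1) = 144/78 ≈ 1.846.

β̂_MAP = 1.846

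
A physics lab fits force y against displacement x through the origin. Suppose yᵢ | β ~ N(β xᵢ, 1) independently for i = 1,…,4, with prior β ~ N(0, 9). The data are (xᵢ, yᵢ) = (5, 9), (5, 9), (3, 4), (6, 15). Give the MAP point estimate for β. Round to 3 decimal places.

log p(β | y) = −Σ(yᵢ − βxᵢ)²/(2·1) − β²/(2·9) + const.
Setting the derivative to zero: Σxᵢ(yᵢ − βxᵢ)/1 − β/9 = 0, so β = Σxᵢyᵢ / (Σxᵢ² + σ²/τ²).
Σxᵢyᵢ = 5·9 + 5·9 + 3·4 + 6·15 = 192; Σxᵢ² = 95; σ²/τ² = 1/9.
β̂_MAP = 192 / (95 + 1/9) = 192/(856/9) = 216/107 ≈ 2.019.

β̂_MAP = 2.019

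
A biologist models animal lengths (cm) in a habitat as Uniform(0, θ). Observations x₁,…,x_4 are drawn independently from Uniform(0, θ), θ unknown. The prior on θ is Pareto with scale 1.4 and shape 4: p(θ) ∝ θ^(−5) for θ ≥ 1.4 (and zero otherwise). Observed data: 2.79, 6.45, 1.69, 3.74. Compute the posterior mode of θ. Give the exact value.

The Uniform(0, θ) likelihood is θ^(−n) for θ ≥ max(xᵢ), zero otherwise. Here max(xᵢ) = 6.45.
Posterior ∝ θ^(−5) · θ^(−4) = θ^(−9) on θ ≥ max(1.4, 6.45) = 6.45.
This density is strictly decreasing in θ, so the posterior mode lies at the lower boundary of the support.

θ̂_MAP = 6.45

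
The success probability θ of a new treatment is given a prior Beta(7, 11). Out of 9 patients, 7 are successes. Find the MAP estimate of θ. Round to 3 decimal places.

θ̂_MAP = 0.520

Prior: Beta(7, 11).
Data: 7 successes in 9 trials. The binomial likelihood contributes θ^7(1−θ)^2, so the posterior is Beta(7+7, 11+2) = Beta(14, 13).
For Beta(a, b) with a, b > 1 the mode is (a−1)/(a+b−2) = 13/25 ≈ 0.520.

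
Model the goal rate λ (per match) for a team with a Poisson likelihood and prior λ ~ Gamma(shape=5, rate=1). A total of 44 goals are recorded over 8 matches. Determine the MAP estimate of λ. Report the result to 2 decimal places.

λ̂_MAP = 5.33

Σxᵢ = 44, n = 8.
Posterior ∝ λ^4e^(−1λ) · λ^44e^(−8λ) = λ^48e^(−9λ), i.e. Gamma(shape=49, rate=9).
The mode of a Gamma(a, b) with a ≥ 1 (shape–rate) is (a−1)/b = 48/9 ≈ 5.33.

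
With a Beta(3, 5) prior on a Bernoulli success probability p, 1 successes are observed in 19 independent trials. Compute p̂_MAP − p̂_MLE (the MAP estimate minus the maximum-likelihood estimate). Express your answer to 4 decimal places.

MAP − MLE = 0.0674

Posterior is Beta(4, 23); MAP = (4−1)/(27−2) = 3/25 ≈ 0.12000.
MLE ignores the prior: p̂_MLE = k/n = 1/19 ≈ 0.05263.
Difference = 3/25 − 1/19 = 32/475 ≈ 0.0674.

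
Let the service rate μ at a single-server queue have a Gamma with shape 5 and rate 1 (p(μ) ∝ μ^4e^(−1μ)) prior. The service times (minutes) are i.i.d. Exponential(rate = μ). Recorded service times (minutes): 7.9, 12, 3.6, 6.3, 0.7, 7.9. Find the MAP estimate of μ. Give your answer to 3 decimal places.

The Exponential(rate=μ) likelihood is ∝ μ^n e^(−μΣtᵢ). Here n = 6 and Σtᵢ = 7.9 + 12 + 3.6 + 6.3 + 0.7 + 7.9 = 38.4.
Posterior ∝ μ^4e^(−1μ) · μ^6e^(−38.4μ) = μ^10e^(−39.4μ), i.e. Gamma(11, 39.4).
Mode = (a−1)/b = 10/39.4 ≈ 0.254.

μ̂_MAP = 0.254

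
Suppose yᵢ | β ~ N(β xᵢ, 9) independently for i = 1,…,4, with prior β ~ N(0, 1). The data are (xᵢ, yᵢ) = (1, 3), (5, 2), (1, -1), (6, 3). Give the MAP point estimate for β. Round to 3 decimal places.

log p(β | y) = −Σ(yᵢ − βxᵢ)²/(2·9) − β²/(2·1) + const.
Setting the derivative to zero: Σxᵢ(yᵢ − βxᵢ)/9 − β/1 = 0, so β = Σxᵢyᵢ / (Σxᵢ² + σ²/τ²).
Σxᵢyᵢ = 1·3 + 5·2 + 1·(-1) + 6·3 = 30; Σxᵢ² = 63; σ²/τ² = 9.
β̂_MAP = 30 / (63 + 9) = 30/72 ≈ 0.417.

β̂_MAP = 0.417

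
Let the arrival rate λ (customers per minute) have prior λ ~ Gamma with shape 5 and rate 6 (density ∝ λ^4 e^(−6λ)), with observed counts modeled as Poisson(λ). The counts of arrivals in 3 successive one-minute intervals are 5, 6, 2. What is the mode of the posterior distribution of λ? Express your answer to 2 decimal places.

Σxᵢ = 5+6+2 = 13, with n = 3.
Posterior ∝ λ^4e^(−6λ) · λ^13e^(−3λ) = λ^17e^(−9λ), i.e. Gamma(shape=18, rate=9).
The mode of a Gamma(a, b) with a ≥ 1 (shape–rate) is (a−1)/b = 17/9 ≈ 1.89.

λ̂_MAP = 1.89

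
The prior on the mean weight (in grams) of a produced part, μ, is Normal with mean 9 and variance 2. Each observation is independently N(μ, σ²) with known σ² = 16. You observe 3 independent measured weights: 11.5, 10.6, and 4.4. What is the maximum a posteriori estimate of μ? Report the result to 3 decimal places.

n = 3; x̄ = (11.5 + 10.6 + 4.4)/3 = 26.5/3 = 53/6 ≈ 8.8333.
For a Normal prior and Normal likelihood with known variance, the posterior is Normal; its mode equals its mean, the precision-weighted average.
Prior precision 1/σ₀² = 1/2 = 0.5; data precision n/σ² = 3/16 = 0.1875.
μ̂ = (0.5·9 + 0.1875·(53/6)) / (0.5 + 0.1875) = 6.15625/0.6875 = 197/22 ≈ 8.955.

μ̂_MAP = 8.955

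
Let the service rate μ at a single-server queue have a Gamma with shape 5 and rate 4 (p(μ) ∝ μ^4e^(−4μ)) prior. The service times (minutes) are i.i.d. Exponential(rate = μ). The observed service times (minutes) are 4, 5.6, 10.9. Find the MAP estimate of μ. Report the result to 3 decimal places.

μ̂_MAP = 0.286

The Exponential(rate=μ) likelihood is ∝ μ^n e^(−μΣtᵢ). Here n = 3 and Σtᵢ = 4 + 5.6 + 10.9 = 20.5.
Posterior ∝ μ^4e^(−4μ) · μ^3e^(−20.5μ) = μ^7e^(−24.5μ), i.e. Gamma(8, 24.5).
Mode = (a−1)/b = 7/24.5 ≈ 0.286.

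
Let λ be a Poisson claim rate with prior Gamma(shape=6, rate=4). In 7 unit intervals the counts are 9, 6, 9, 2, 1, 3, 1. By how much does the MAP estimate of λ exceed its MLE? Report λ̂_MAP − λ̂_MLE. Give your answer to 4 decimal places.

MAP − MLE = -1.1558

Σxᵢ = 31. Posterior is Gamma(37, 11); MAP = (37−1)/11 = 36/11 ≈ 3.27273.
MLE = x̄ = 31/7 ≈ 4.42857.
Difference = 36/11 − 31/7 = -89/77 ≈ -1.1558.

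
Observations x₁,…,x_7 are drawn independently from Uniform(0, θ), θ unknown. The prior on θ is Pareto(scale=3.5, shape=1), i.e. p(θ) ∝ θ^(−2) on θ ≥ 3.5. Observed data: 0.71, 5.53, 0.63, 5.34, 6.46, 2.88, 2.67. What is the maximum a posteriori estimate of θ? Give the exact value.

θ̂_MAP = 6.46

The Uniform(0, θ) likelihood is θ^(−n) for θ ≥ max(xᵢ), zero otherwise. Here max(xᵢ) = 6.46.
Posterior ∝ θ^(−2) · θ^(−7) = θ^(−9) on θ ≥ max(3.5, 6.46) = 6.46.
This density is strictly decreasing in θ, so the posterior mode lies at the lower boundary of the support.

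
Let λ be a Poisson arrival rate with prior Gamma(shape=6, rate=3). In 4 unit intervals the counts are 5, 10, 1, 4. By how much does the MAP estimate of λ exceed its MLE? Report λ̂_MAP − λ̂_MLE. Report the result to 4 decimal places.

MAP − MLE = -1.4286

Σxᵢ = 20. Posterior is Gamma(26, 7); MAP = (26−1)/7 = 25/7 ≈ 3.57143.
MLE = x̄ = 20/4 ≈ 5.00000.
Difference = 25/7 − 20/4 = -10/7 ≈ -1.4286.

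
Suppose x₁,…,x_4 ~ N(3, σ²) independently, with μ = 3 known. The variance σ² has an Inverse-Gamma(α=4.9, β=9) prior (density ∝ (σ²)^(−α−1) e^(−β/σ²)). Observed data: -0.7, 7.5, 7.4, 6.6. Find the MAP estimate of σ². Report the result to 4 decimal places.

Sum of squared deviations about the known mean: SS = (-0.7−3)² + (7.5−3)² + (7.4−3)² + (6.6−3)² = 66.26.
The Normal likelihood contributes (σ²)^(−n/2) exp(−SS/(2σ²)), so the posterior is Inverse-Gamma(α + n/2, β + SS/2) = Inverse-Gamma(6.9, 42.13).
The mode of Inverse-Gamma(a, b) is b/(a+1) = 42.13/7.9 ≈ 5.3329.

σ̂²_MAP = 5.3329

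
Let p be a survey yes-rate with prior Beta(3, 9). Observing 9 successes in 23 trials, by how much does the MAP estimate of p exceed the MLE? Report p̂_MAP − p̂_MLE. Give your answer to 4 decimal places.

MAP − MLE = -0.0580

Posterior is Beta(12, 23); MAP = (12−1)/(35−2) = 11/33 ≈ 0.33333.
MLE ignores the prior: p̂_MLE = k/n = 9/23 ≈ 0.39130.
Difference = 11/33 − 9/23 = -4/69 ≈ -0.0580.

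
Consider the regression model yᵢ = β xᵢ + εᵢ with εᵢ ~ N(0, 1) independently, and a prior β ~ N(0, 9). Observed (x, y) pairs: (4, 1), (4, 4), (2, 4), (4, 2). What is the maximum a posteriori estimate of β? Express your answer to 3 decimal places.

log p(β | y) = −Σ(yᵢ − βxᵢ)²/(2·1) − β²/(2·9) + const.
Setting the derivative to zero: Σxᵢ(yᵢ − βxᵢ)/1 − β/9 = 0, so β = Σxᵢyᵢ / (Σxᵢ² + σ²/τ²).
Σxᵢyᵢ = 4·1 + 4·4 + 2·4 + 4·2 = 36; Σxᵢ² = 52; σ²/τ² = 1/9.
β̂_MAP = 36 / (52 + 1/9) = 36/(469/9) = 324/469 ≈ 0.691.

β̂_MAP = 0.691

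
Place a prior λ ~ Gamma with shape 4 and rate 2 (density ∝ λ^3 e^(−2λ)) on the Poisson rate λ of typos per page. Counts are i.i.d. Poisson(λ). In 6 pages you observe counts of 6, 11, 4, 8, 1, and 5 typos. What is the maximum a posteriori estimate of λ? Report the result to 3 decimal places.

Σxᵢ = 6+11+4+8+1+5 = 35, with n = 6.
Posterior ∝ λ^3e^(−2λ) · λ^35e^(−6λ) = λ^38e^(−8λ), i.e. Gamma(shape=39, rate=8).
The mode of a Gamma(a, b) with a ≥ 1 (shape–rate) is (a−1)/b = 38/8 ≈ 4.750.

λ̂_MAP = 4.750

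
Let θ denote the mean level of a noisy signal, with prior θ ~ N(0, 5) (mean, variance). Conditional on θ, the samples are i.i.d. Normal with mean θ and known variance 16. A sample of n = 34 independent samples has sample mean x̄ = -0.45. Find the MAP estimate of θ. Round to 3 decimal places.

n = 34, x̄ = -0.45.
For a Normal prior and Normal likelihood with known variance, the posterior is Normal; its mode equals its mean, the precision-weighted average.
Prior precision 1/σ₀² = 1/5 = 0.2; data precision n/σ² = 34/16 = 2.125.
θ̂ = (0.2·0 + 2.125·(-0.45)) / (0.2 + 2.125) = (-0.95625)/2.325 = -51/124 ≈ -0.411.

θ̂_MAP = -0.411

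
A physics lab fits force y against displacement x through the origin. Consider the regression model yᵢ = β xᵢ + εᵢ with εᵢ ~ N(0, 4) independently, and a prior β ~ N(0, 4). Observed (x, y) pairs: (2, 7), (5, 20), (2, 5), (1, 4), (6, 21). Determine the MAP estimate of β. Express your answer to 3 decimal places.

log p(β | y) = −Σ(yᵢ − βxᵢ)²/(2·4) − β²/(2·4) + const.
Setting the derivative to zero: Σxᵢ(yᵢ − βxᵢ)/4 − β/4 = 0, so β = Σxᵢyᵢ / (Σxᵢ² + σ²/τ²).
Σxᵢyᵢ = 2·7 + 5·20 + 2·5 + 1·4 + 6·21 = 254; Σxᵢ² = 70; σ²/τ² = 1.
β̂_MAP = 254 / (70 + 1) = 254/71 ≈ 3.577.

β̂_MAP = 3.577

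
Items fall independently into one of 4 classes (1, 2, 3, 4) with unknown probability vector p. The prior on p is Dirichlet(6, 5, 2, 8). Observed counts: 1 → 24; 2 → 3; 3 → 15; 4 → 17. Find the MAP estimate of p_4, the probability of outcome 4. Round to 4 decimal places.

MAP estimate: 0.3158

The posterior is Dirichlet(αᵢ + nᵢ) = Dirichlet(30, 8, 17, 25).
For a Dirichlet(a₁,…,a_K) with all aᵢ > 1, the mode has j-th component (aⱼ − 1)/(Σaᵢ − K).
Here Σaᵢ = 80 and K = 4, so p_4 = (25 − 1)/(80 − 4) = 24/76 ≈ 0.3158.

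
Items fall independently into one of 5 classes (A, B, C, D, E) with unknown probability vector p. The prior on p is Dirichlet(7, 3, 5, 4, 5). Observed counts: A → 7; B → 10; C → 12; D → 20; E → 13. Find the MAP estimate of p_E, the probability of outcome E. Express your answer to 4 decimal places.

The posterior is Dirichlet(αᵢ + nᵢ) = Dirichlet(14, 13, 17, 24, 18).
For a Dirichlet(a₁,…,a_K) with all aᵢ > 1, the mode has j-th component (aⱼ − 1)/(Σaᵢ − K).
Here Σaᵢ = 86 and K = 5, so p_E = (18 − 1)/(86 − 5) = 17/81 ≈ 0.2099.

MAP estimate of p_E = 0.2099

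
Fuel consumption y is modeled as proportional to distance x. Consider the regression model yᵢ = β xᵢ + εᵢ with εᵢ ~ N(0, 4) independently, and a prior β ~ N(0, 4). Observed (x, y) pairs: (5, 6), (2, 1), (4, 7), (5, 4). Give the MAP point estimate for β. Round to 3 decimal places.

β̂_MAP = 1.127

log p(β | y) = −Σ(yᵢ − βxᵢ)²/(2·4) − β²/(2·4) + const.
Setting the derivative to zero: Σxᵢ(yᵢ − βxᵢ)/4 − β/4 = 0, so β = Σxᵢyᵢ / (Σxᵢ² + σ²/τ²).
Σxᵢyᵢ = 5·6 + 2·1 + 4·7 + 5·4 = 80; Σxᵢ² = 70; σ²/τ² = 1.
β̂_MAP = 80 / (70 + 1) = 80/71 ≈ 1.127.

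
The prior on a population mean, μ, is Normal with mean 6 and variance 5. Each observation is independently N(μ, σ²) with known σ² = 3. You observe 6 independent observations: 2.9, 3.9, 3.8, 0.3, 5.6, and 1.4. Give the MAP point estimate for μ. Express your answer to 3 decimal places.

n = 6; x̄ = (2.9 + 3.9 + 3.8 + 0.3 + 5.6 + 1.4)/6 = 17.9/6 = 179/60 ≈ 2.9833.
For a Normal prior and Normal likelihood with known variance, the posterior is Normal; its mode equals its mean, the precision-weighted average.
Prior precision 1/σ₀² = 1/5 = 0.2; data precision n/σ² = 6/3 = 2.
μ̂ = (0.2·6 + 2·(179/60)) / (0.2 + 2) = (43/6)/2.2 = 215/66 ≈ 3.258.

μ̂_MAP = 3.258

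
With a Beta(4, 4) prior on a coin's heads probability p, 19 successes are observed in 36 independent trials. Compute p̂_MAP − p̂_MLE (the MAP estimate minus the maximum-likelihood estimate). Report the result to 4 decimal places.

MAP − MLE = -0.0040

Posterior is Beta(23, 21); MAP = (23−1)/(44−2) = 22/42 ≈ 0.52381.
MLE ignores the prior: p̂_MLE = k/n = 19/36 ≈ 0.52778.
Difference = 22/42 − 19/36 = -1/252 ≈ -0.0040.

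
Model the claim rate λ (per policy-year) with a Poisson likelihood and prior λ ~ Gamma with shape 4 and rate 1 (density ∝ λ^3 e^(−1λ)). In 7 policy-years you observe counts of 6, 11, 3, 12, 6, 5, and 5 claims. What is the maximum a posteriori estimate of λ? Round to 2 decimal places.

λ̂_MAP = 6.38

Σxᵢ = 6+11+3+12+6+5+5 = 48, with n = 7.
Posterior ∝ λ^3e^(−1λ) · λ^48e^(−7λ) = λ^51e^(−8λ), i.e. Gamma(shape=52, rate=8).
The mode of a Gamma(a, b) with a ≥ 1 (shape–rate) is (a−1)/b = 51/8 ≈ 6.38.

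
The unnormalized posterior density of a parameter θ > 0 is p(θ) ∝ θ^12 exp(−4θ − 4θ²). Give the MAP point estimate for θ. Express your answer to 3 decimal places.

θ̂_MAP = 1.000

ℓ'(θ) = 12/θ − 4 − 8θ. Setting this to zero and multiplying by θ: 8θ² + 4θ − 12 = 0.
θ = (−4 + √(4² + 4·8·12)) / (2·8) = (−4 + √400) / 16 = (−4 + 20)/16 = 1.
ℓ''(θ) = −12/θ² − 8 < 0, confirming a maximum.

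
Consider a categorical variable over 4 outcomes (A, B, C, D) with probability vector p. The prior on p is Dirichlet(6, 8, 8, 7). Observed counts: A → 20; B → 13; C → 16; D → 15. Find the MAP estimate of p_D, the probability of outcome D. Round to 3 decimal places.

The posterior is Dirichlet(αᵢ + nᵢ) = Dirichlet(26, 21, 24, 22).
For a Dirichlet(a₁,…,a_K) with all aᵢ > 1, the mode has j-th component (aⱼ − 1)/(Σaᵢ − K).
Here Σaᵢ = 93 and K = 4, so p_D = (22 − 1)/(93 − 4) = 21/89 ≈ 0.236.

MAP estimate of p_D = 0.236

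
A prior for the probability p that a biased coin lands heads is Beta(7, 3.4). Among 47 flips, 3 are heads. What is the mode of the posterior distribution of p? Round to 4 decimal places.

p̂_MAP = 0.1625

Prior: Beta(7, 3.4).
Data: 3 successes in 47 trials. The binomial likelihood contributes p^3(1−p)^44, so the posterior is Beta(7+3, 3.4+44) = Beta(10, 47.4).
For Beta(a, b) with a, b > 1 the mode is (a−1)/(a+b−2) = 9/55.4 ≈ 0.1625.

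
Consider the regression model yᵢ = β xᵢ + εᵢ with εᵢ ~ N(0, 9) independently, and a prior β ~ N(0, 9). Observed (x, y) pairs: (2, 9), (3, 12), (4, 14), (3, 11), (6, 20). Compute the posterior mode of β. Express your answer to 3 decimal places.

β̂_MAP = 3.507

log p(β | y) = −Σ(yᵢ − βxᵢ)²/(2·9) − β²/(2·9) + const.
Setting the derivative to zero: Σxᵢ(yᵢ − βxᵢ)/9 − β/9 = 0, so β = Σxᵢyᵢ / (Σxᵢ² + σ²/τ²).
Σxᵢyᵢ = 2·9 + 3·12 + 4·14 + 3·11 + 6·20 = 263; Σxᵢ² = 74; σ²/τ² = 1.
β̂_MAP = 263 / (74 + 1) = 263/75 ≈ 3.507.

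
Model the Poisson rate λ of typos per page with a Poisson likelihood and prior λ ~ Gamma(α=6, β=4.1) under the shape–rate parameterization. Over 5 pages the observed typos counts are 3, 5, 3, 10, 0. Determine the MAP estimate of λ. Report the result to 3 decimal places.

Σxᵢ = 3+5+3+10+0 = 21, with n = 5.
Posterior ∝ λ^5e^(−4.1λ) · λ^21e^(−5λ) = λ^26e^(−9.1λ), i.e. Gamma(shape=27, rate=9.1).
The mode of a Gamma(a, b) with a ≥ 1 (shape–rate) is (a−1)/b = 26/9.1 ≈ 2.857.

λ̂_MAP = 2.857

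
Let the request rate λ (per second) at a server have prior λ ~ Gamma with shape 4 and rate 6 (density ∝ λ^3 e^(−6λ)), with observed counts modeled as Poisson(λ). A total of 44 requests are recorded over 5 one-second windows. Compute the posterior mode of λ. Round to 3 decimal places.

Σxᵢ = 44, n = 5.
Posterior ∝ λ^3e^(−6λ) · λ^44e^(−5λ) = λ^47e^(−11λ), i.e. Gamma(shape=48, rate=11).
The mode of a Gamma(a, b) with a ≥ 1 (shape–rate) is (a−1)/b = 47/11 ≈ 4.273.

λ̂_MAP = 4.273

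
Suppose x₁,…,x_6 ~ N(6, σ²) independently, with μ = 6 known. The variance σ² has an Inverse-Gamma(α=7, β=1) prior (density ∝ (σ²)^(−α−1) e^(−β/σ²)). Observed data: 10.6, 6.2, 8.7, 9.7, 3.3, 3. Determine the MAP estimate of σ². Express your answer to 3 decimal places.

σ̂²_MAP = 2.749

Sum of squared deviations about the known mean: SS = (10.6−6)² + (6.2−6)² + (8.7−6)² + (9.7−6)² + (3.3−6)² + (3−6)² = 58.47.
The Normal likelihood contributes (σ²)^(−n/2) exp(−SS/(2σ²)), so the posterior is Inverse-Gamma(α + n/2, β + SS/2) = Inverse-Gamma(10, 30.235).
The mode of Inverse-Gamma(a, b) is b/(a+1) = 30.235/11 ≈ 2.749.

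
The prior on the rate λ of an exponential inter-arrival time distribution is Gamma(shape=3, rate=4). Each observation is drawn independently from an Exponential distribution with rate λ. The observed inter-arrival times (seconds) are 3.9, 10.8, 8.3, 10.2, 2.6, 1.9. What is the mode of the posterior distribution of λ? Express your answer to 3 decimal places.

The Exponential(rate=λ) likelihood is ∝ λ^n e^(−λΣtᵢ). Here n = 6 and Σtᵢ = 3.9 + 10.8 + 8.3 + 10.2 + 2.6 + 1.9 = 37.7.
Posterior ∝ λ^2e^(−4λ) · λ^6e^(−37.7λ) = λ^8e^(−41.7λ), i.e. Gamma(9, 41.7).
Mode = (a−1)/b = 8/41.7 ≈ 0.192.

λ̂_MAP = 0.192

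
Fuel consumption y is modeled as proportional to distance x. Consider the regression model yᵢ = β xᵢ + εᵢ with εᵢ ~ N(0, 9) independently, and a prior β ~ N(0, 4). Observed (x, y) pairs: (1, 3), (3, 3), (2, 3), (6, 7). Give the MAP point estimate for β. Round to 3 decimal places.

β̂_MAP = 1.148

log p(β | y) = −Σ(yᵢ − βxᵢ)²/(2·9) − β²/(2·4) + const.
Setting the derivative to zero: Σxᵢ(yᵢ − βxᵢ)/9 − β/4 = 0, so β = Σxᵢyᵢ / (Σxᵢ² + σ²/τ²).
Σxᵢyᵢ = 1·3 + 3·3 + 2·3 + 6·7 = 60; Σxᵢ² = 50; σ²/τ² = 2.25.
β̂_MAP = 60 / (50 + 2.25) = 60/52.25 ≈ 1.148.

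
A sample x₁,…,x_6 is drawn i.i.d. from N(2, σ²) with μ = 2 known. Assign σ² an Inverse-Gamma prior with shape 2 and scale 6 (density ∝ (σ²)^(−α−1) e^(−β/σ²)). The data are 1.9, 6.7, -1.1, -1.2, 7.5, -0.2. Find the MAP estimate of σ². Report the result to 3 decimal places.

Sum of squared deviations about the known mean: SS = (1.9−2)² + (6.7−2)² + (-1.1−2)² + (-1.2−2)² + (7.5−2)² + (-0.2−2)² = 77.04.
The Normal likelihood contributes (σ²)^(−n/2) exp(−SS/(2σ²)), so the posterior is Inverse-Gamma(α + n/2, β + SS/2) = Inverse-Gamma(5, 44.52).
The mode of Inverse-Gamma(a, b) is b/(a+1) = 44.52/6 ≈ 7.420.

σ̂²_MAP = 7.420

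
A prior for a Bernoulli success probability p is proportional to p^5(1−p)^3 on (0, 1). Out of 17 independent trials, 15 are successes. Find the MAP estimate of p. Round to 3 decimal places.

The prior density ∝ p^5(1−p)^3 is the kernel of Beta(6, 4).
Data: 15 successes in 17 trials. The binomial likelihood contributes p^15(1−p)^2, so the posterior is Beta(6+15, 4+2) = Beta(21, 6).
For Beta(a, b) with a, b > 1 the mode is (a−1)/(a+b−2) = 20/25 ≈ 0.800.

p̂_MAP = 0.800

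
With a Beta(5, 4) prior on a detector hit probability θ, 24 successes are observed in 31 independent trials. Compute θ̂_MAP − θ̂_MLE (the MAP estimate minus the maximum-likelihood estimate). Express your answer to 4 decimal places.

MAP − MLE = -0.0374

Posterior is Beta(29, 11); MAP = (29−1)/(40−2) = 28/38 ≈ 0.73684.
MLE ignores the prior: θ̂_MLE = k/n = 24/31 ≈ 0.77419.
Difference = 28/38 − 24/31 = -22/589 ≈ -0.0374.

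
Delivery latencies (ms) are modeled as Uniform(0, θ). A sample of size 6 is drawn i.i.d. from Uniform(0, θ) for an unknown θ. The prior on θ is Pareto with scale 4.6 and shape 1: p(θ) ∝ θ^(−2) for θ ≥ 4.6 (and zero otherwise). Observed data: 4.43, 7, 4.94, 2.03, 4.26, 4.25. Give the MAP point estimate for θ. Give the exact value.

The Uniform(0, θ) likelihood is θ^(−n) for θ ≥ max(xᵢ), zero otherwise. Here max(xᵢ) = 7.
Posterior ∝ θ^(−2) · θ^(−6) = θ^(−8) on θ ≥ max(4.6, 7) = 7.
This density is strictly decreasing in θ, so the posterior mode lies at the lower boundary of the support.

θ̂_MAP = 7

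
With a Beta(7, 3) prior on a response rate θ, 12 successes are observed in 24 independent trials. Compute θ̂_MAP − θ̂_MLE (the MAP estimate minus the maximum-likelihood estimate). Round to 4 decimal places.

Posterior is Beta(19, 15); MAP = (19−1)/(34−2) = 18/32 ≈ 0.56250.
MLE ignores the prior: θ̂_MLE = k/n = 12/24 ≈ 0.50000.
Difference = 18/32 − 12/24 = 1/16 ≈ 0.0625.

MAP − MLE = 0.0625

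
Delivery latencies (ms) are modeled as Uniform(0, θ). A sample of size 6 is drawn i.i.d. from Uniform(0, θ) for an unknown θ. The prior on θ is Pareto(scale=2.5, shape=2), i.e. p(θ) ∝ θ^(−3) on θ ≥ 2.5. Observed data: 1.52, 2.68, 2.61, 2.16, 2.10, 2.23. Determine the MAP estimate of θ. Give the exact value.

The Uniform(0, θ) likelihood is θ^(−n) for θ ≥ max(xᵢ), zero otherwise. Here max(xᵢ) = 2.68.
Posterior ∝ θ^(−3) · θ^(−6) = θ^(−9) on θ ≥ max(2.5, 2.68) = 2.68.
This density is strictly decreasing in θ, so the posterior mode lies at the lower boundary of the support.

θ̂_MAP = 2.68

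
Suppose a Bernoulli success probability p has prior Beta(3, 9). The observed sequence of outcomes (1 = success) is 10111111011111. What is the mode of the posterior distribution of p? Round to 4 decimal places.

Prior: Beta(3, 9).
Data: 12 successes in 14 trials (from the sequence). The binomial likelihood contributes p^12(1−p)^2, so the posterior is Beta(3+12, 9+2) = Beta(15, 11).
For Beta(a, b) with a, b > 1 the mode is (a−1)/(a+b−2) = 14/24 ≈ 0.5833.

p̂_MAP = 0.5833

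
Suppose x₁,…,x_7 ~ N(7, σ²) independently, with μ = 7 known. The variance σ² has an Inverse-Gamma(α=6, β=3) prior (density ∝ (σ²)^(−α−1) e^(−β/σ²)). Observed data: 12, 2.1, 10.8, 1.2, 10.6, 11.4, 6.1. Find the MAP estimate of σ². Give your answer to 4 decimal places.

σ̂²_MAP = 6.4867

Sum of squared deviations about the known mean: SS = (12−7)² + (2.1−7)² + (10.8−7)² + (1.2−7)² + (10.6−7)² + (11.4−7)² + (6.1−7)² = 130.22.
The Normal likelihood contributes (σ²)^(−n/2) exp(−SS/(2σ²)), so the posterior is Inverse-Gamma(α + n/2, β + SS/2) = Inverse-Gamma(9.5, 68.11).
The mode of Inverse-Gamma(a, b) is b/(a+1) = 68.11/10.5 ≈ 6.4867.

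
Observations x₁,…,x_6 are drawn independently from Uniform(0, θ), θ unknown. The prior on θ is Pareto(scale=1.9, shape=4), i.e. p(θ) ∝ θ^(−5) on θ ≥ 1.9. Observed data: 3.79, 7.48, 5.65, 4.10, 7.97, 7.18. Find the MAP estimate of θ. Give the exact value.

θ̂_MAP = 7.97

The Uniform(0, θ) likelihood is θ^(−n) for θ ≥ max(xᵢ), zero otherwise. Here max(xᵢ) = 7.97.
Posterior ∝ θ^(−5) · θ^(−6) = θ^(−11) on θ ≥ max(1.9, 7.97) = 7.97.
This density is strictly decreasing in θ, so the posterior mode lies at the lower boundary of the support.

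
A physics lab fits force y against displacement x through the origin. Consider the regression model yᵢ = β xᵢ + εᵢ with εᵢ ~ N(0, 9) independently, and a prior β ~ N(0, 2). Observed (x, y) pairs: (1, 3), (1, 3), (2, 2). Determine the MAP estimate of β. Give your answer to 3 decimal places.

log p(β | y) = −Σ(yᵢ − βxᵢ)²/(2·9) − β²/(2·2) + const.
Setting the derivative to zero: Σxᵢ(yᵢ − βxᵢ)/9 − β/2 = 0, so β = Σxᵢyᵢ / (Σxᵢ² + σ²/τ²).
Σxᵢyᵢ = 1·3 + 1·3 + 2·2 = 10; Σxᵢ² = 6; σ²/τ² = 4.5.
β̂_MAP = 10 / (6 + 4.5) = 10/10.5 ≈ 0.952.

β̂_MAP = 0.952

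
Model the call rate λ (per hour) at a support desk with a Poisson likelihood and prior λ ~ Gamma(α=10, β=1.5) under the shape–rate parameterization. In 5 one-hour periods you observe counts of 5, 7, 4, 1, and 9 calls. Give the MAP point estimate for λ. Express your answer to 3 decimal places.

λ̂_MAP = 5.385

Σxᵢ = 5+7+4+1+9 = 26, with n = 5.
Posterior ∝ λ^9e^(−1.5λ) · λ^26e^(−5λ) = λ^35e^(−6.5λ), i.e. Gamma(shape=36, rate=6.5).
The mode of a Gamma(a, b) with a ≥ 1 (shape–rate) is (a−1)/b = 35/6.5 ≈ 5.385.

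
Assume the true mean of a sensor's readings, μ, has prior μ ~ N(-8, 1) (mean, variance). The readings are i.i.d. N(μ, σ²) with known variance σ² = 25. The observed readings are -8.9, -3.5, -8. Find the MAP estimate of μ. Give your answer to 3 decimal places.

μ̂_MAP = -7.871

n = 3; x̄ = ((-8.9) + (-3.5) + (-8))/3 = -20.4/3 = -6.8.
For a Normal prior and Normal likelihood with known variance, the posterior is Normal; its mode equals its mean, the precision-weighted average.
Prior precision 1/σ₀² = 1/1 = 1; data precision n/σ² = 3/25 = 0.12.
μ̂ = (1·(-8) + 0.12·(-6.8)) / (1 + 0.12) = (-8.816)/1.12 = -551/70 ≈ -7.871.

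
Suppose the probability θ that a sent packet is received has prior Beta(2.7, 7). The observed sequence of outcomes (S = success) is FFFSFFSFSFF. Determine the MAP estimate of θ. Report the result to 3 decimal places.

Prior: Beta(2.7, 7).
Data: 3 successes in 11 trials (from the sequence). The binomial likelihood contributes θ^3(1−θ)^8, so the posterior is Beta(2.7+3, 7+8) = Beta(5.7, 15).
For Beta(a, b) with a, b > 1 the mode is (a−1)/(a+b−2) = 4.7/18.7 ≈ 0.251.

θ̂_MAP = 0.251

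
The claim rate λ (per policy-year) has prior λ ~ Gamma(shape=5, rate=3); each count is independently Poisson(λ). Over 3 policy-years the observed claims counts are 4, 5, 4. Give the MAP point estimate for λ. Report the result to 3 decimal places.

λ̂_MAP = 2.833

Σxᵢ = 4+5+4 = 13, with n = 3.
Posterior ∝ λ^4e^(−3λ) · λ^13e^(−3λ) = λ^17e^(−6λ), i.e. Gamma(shape=18, rate=6).
The mode of a Gamma(a, b) with a ≥ 1 (shape–rate) is (a−1)/b = 17/6 ≈ 2.833.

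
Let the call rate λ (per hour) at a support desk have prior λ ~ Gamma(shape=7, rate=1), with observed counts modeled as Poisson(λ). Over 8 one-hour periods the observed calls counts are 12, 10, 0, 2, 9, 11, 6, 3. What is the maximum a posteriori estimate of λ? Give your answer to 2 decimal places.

Σxᵢ = 12+10+0+2+9+11+6+3 = 53, with n = 8.
Posterior ∝ λ^6e^(−1λ) · λ^53e^(−8λ) = λ^59e^(−9λ), i.e. Gamma(shape=60, rate=9).
The mode of a Gamma(a, b) with a ≥ 1 (shape–rate) is (a−1)/b = 59/9 ≈ 6.56.

λ̂_MAP = 6.56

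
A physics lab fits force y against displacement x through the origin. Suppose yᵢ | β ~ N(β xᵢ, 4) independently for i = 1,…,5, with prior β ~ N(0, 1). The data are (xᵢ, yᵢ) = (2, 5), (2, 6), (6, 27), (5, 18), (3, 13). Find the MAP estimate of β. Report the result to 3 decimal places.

β̂_MAP = 3.817

log p(β | y) = −Σ(yᵢ − βxᵢ)²/(2·4) − β²/(2·1) + const.
Setting the derivative to zero: Σxᵢ(yᵢ − βxᵢ)/4 − β/1 = 0, so β = Σxᵢyᵢ / (Σxᵢ² + σ²/τ²).
Σxᵢyᵢ = 2·5 + 2·6 + 6·27 + 5·18 + 3·13 = 313; Σxᵢ² = 78; σ²/τ² = 4.
β̂_MAP = 313 / (78 + 4) = 313/82 ≈ 3.817.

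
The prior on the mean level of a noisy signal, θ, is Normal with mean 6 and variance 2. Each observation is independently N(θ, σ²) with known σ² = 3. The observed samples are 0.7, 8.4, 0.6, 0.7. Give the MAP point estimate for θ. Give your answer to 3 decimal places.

n = 4; x̄ = (0.7 + 8.4 + 0.6 + 0.7)/4 = 10.4/4 = 2.6.
For a Normal prior and Normal likelihood with known variance, the posterior is Normal; its mode equals its mean, the precision-weighted average.
Prior precision 1/σ₀² = 1/2 = 0.5; data precision n/σ² = 4/3.
θ̂ = (0.5·6 + (4/3)·2.6) / (0.5 + 4/3) = (97/15)/(11/6) = 194/55 ≈ 3.527.

θ̂_MAP = 3.527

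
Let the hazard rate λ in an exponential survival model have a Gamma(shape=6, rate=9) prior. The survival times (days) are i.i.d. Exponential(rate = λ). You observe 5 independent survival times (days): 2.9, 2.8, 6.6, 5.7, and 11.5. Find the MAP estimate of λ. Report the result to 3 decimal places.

λ̂_MAP = 0.260

The Exponential(rate=λ) likelihood is ∝ λ^n e^(−λΣtᵢ). Here n = 5 and Σtᵢ = 2.9 + 2.8 + 6.6 + 5.7 + 11.5 = 29.5.
Posterior ∝ λ^5e^(−9λ) · λ^5e^(−29.5λ) = λ^10e^(−38.5λ), i.e. Gamma(11, 38.5).
Mode = (a−1)/b = 10/38.5 ≈ 0.260.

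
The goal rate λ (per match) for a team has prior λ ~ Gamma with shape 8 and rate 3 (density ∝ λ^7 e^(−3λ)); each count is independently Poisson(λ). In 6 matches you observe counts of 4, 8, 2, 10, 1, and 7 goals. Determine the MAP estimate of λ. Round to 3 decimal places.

λ̂_MAP = 4.333

Σxᵢ = 4+8+2+10+1+7 = 32, with n = 6.
Posterior ∝ λ^7e^(−3λ) · λ^32e^(−6λ) = λ^39e^(−9λ), i.e. Gamma(shape=40, rate=9).
The mode of a Gamma(a, b) with a ≥ 1 (shape–rate) is (a−1)/b = 39/9 ≈ 4.333.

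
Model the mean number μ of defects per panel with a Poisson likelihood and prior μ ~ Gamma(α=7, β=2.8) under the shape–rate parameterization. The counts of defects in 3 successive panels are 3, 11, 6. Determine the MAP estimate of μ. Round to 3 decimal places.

μ̂_MAP = 4.483

Σxᵢ = 3+11+6 = 20, with n = 3.
Posterior ∝ μ^6e^(−2.8μ) · μ^20e^(−3μ) = μ^26e^(−5.8μ), i.e. Gamma(shape=27, rate=5.8).
The mode of a Gamma(a, b) with a ≥ 1 (shape–rate) is (a−1)/b = 26/5.8 ≈ 4.483.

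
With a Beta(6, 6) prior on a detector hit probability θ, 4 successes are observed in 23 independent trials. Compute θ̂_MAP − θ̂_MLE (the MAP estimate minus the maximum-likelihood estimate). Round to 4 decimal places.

Posterior is Beta(10, 25); MAP = (10−1)/(35−2) = 9/33 ≈ 0.27273.
MLE ignores the prior: θ̂_MLE = k/n = 4/23 ≈ 0.17391.
Difference = 9/33 − 4/23 = 25/253 ≈ 0.0988.

MAP − MLE = 0.0988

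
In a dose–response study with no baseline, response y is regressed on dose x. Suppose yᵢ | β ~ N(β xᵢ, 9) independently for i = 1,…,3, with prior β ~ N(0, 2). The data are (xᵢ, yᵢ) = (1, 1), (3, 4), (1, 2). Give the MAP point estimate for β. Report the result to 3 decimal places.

β̂_MAP = 0.968

log p(β | y) = −Σ(yᵢ − βxᵢ)²/(2·9) − β²/(2·2) + const.
Setting the derivative to zero: Σxᵢ(yᵢ − βxᵢ)/9 − β/2 = 0, so β = Σxᵢyᵢ / (Σxᵢ² + σ²/τ²).
Σxᵢyᵢ = 1·1 + 3·4 + 1·2 = 15; Σxᵢ² = 11; σ²/τ² = 4.5.
β̂_MAP = 15 / (11 + 4.5) = 15/15.5 ≈ 0.968.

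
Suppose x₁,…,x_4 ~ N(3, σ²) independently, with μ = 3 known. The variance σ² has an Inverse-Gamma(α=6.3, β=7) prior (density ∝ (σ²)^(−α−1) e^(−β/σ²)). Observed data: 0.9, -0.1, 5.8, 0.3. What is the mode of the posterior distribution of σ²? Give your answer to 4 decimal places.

σ̂²_MAP = 2.3199

Sum of squared deviations about the known mean: SS = (0.9−3)² + (-0.1−3)² + (5.8−3)² + (0.3−3)² = 29.15.
The Normal likelihood contributes (σ²)^(−n/2) exp(−SS/(2σ²)), so the posterior is Inverse-Gamma(α + n/2, β + SS/2) = Inverse-Gamma(8.3, 21.575).
The mode of Inverse-Gamma(a, b) is b/(a+1) = 21.575/9.3 ≈ 2.3199.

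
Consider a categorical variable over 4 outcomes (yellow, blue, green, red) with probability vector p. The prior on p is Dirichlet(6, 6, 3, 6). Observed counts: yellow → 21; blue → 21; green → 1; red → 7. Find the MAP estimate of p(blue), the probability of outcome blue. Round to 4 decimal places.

The posterior is Dirichlet(αᵢ + nᵢ) = Dirichlet(27, 27, 4, 13).
For a Dirichlet(a₁,…,a_K) with all aᵢ > 1, the mode has j-th component (aⱼ − 1)/(Σaᵢ − K).
Here Σaᵢ = 71 and K = 4, so p(blue) = (27 − 1)/(71 − 4) = 26/67 ≈ 0.3881.

MAP estimate of p(blue) = 0.3881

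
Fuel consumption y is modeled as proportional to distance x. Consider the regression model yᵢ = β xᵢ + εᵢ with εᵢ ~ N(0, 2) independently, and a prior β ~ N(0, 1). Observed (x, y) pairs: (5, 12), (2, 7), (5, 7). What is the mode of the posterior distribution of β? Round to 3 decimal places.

β̂_MAP = 1.946

log p(β | y) = −Σ(yᵢ − βxᵢ)²/(2·2) − β²/(2·1) + const.
Setting the derivative to zero: Σxᵢ(yᵢ − βxᵢ)/2 − β/1 = 0, so β = Σxᵢyᵢ / (Σxᵢ² + σ²/τ²).
Σxᵢyᵢ = 5·12 + 2·7 + 5·7 = 109; Σxᵢ² = 54; σ²/τ² = 2.
β̂_MAP = 109 / (54 + 2) = 109/56 ≈ 1.946.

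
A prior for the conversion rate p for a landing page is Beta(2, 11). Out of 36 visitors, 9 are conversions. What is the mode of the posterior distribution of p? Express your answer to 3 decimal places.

p̂_MAP = 0.213

Prior: Beta(2, 11).
Data: 9 successes in 36 trials. The binomial likelihood contributes p^9(1−p)^27, so the posterior is Beta(2+9, 11+27) = Beta(11, 38).
For Beta(a, b) with a, b > 1 the mode is (a−1)/(a+b−2) = 10/47 ≈ 0.213.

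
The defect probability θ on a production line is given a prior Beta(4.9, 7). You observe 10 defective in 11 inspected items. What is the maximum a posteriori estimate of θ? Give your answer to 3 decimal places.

θ̂_MAP = 0.665

Prior: Beta(4.9, 7).
Data: 10 successes in 11 trials. The binomial likelihood contributes θ^10(1−θ)^1, so the posterior is Beta(4.9+10, 7+1) = Beta(14.9, 8).
For Beta(a, b) with a, b > 1 the mode is (a−1)/(a+b−2) = 13.9/20.9 ≈ 0.665.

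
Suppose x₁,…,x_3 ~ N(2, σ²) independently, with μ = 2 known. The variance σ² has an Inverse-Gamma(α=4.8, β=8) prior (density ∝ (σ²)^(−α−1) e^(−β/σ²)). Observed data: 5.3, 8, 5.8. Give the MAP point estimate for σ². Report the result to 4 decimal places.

Sum of squared deviations about the known mean: SS = (5.3−2)² + (8−2)² + (5.8−2)² = 61.33.
The Normal likelihood contributes (σ²)^(−n/2) exp(−SS/(2σ²)), so the posterior is Inverse-Gamma(α + n/2, β + SS/2) = Inverse-Gamma(6.3, 38.665).
The mode of Inverse-Gamma(a, b) is b/(a+1) = 38.665/7.3 ≈ 5.2966.

σ̂²_MAP = 5.2966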